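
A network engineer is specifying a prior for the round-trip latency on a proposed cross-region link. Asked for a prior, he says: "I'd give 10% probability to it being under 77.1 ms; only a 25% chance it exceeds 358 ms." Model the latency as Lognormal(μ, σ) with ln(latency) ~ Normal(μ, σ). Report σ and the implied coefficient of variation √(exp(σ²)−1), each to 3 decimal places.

σ ≈ 0.785, CV ≈ 0.923

If T ~ Lognormal(μ,σ) then ln T ~ Normal(μ,σ), so the p-quantile of ln T is μ + z_p·σ.
ln(77.1) = 4.345 and ln(358) = 5.881; z_{0.1} = -1.282, z_{0.75} = 0.6745.
σ = (5.881 − 4.345)/(0.6745 − (-1.282)) = 0.785.
μ = 4.345 − (-1.282)·0.785 = 5.351.
CV = √(exp(σ²)−1) = √(exp(0.6162)−1) = 0.923.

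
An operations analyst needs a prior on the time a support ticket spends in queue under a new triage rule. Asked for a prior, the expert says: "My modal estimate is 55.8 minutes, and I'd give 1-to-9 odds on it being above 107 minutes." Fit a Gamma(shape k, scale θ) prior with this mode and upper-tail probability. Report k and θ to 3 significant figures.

Gamma(k,θ) with k>1 has mode (k−1)θ, so θ = 55.8/(k−1).
Need P(X < 107) = 0.9 with θ tied to k this way. Start at k = 2, θ = 55.8: P(X<107) ≈ 0.571.
Too low — raise k to concentrate. Iterating converges to k ≈ 5.51.
Then θ = 55.8/(5.51−1) ≈ 12.4.

k ≈ 5.51, θ ≈ 12.4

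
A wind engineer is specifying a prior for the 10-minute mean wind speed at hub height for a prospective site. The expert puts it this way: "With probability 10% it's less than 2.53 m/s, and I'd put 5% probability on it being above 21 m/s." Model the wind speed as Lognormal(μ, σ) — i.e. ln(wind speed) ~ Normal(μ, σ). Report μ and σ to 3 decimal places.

If T ~ Lognormal(μ,σ) then ln T ~ Normal(μ,σ), so the p-quantile of ln T is μ + z_p·σ.
ln(2.53) = 0.9282 and ln(21) = 3.045; z_{0.1} = -1.282, z_{0.95} = 1.645.
σ = (3.045 − 0.9282)/(1.645 − (-1.282)) = 0.723.
μ = 0.9282 − (-1.282)·0.723 = 1.855.

μ ≈ 1.855, σ ≈ 0.723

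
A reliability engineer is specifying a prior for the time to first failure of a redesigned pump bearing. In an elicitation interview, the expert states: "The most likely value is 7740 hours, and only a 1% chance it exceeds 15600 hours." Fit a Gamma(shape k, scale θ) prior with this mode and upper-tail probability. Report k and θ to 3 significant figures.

Gamma(k,θ) with k>1 has mode (k−1)θ, so θ = 7740/(k−1).
Need P(X < 15600) = 0.99 with θ tied to k this way. Start at k = 2, θ = 7740: P(X<15600) ≈ 0.598.
Too low — raise k to concentrate. Iterating converges to k ≈ 11.
Then θ = 7740/(11−1) ≈ 775.

k ≈ 11, θ ≈ 775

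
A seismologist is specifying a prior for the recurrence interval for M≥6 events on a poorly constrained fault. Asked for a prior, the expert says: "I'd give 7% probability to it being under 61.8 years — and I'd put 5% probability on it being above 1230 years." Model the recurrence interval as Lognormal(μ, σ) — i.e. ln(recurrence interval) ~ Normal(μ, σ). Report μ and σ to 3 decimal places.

If T ~ Lognormal(μ,σ) then ln T ~ Normal(μ,σ), so the p-quantile of ln T is μ + z_p·σ.
ln(61.8) = 4.124 and ln(1230) = 7.115; z_{0.07} = -1.476, z_{0.95} = 1.645.
σ = (7.115 − 4.124)/(1.645 − (-1.476)) = 0.958.
μ = 4.124 − (-1.476)·0.958 = 5.538.

μ ≈ 5.538, σ ≈ 0.958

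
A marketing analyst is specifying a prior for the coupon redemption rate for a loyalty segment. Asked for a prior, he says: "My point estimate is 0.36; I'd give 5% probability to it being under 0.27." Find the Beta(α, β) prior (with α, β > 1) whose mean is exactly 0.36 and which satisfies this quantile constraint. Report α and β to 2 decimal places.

α ≈ 26.05, β ≈ 46.31

With mean 0.36 fixed, write α = 0.36s, β = 0.64s where s = α+β.
Need P(θ < 0.27) = 0.05 under Beta(0.36s, 0.64s). Normal approximation: (q−m)/√(m(1−m)/s) ≈ z_{0.05} = -1.64, so s ≈ 0.36·0.64·(-1.64)²/(0.27−0.36)² = 77.0.
At s = 77.0: P(θ<0.27) ≈ 0.045. Adjusting to match 0.05 gives s ≈ 72.36.
So α = 0.36·72.36 ≈ 26.05, β = 0.64·72.36 ≈ 46.31.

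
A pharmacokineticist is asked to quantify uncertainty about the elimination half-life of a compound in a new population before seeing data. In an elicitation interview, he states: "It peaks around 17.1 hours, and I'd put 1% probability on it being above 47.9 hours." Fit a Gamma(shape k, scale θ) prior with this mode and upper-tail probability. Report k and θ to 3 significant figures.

k ≈ 5.31, θ ≈ 3.97

Gamma(k,θ) with k>1 has mode (k−1)θ, so θ = 17.1/(k−1).
Need P(X < 47.9) = 0.99 with θ tied to k this way. Start at k = 2, θ = 17.1: P(X<47.9) ≈ 0.769.
Too low — raise k to concentrate. Iterating converges to k ≈ 5.31.
Then θ = 17.1/(5.31−1) ≈ 3.97.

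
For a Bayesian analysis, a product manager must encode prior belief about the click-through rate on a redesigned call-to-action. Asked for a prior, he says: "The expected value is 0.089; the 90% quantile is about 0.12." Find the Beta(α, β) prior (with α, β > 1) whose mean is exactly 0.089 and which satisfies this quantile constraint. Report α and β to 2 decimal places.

With mean 0.089 fixed, write α = 0.089s, β = 0.911s where s = α+β.
Need P(θ < 0.12) = 0.9 under Beta(0.089s, 0.911s). Normal approximation: (q−m)/√(m(1−m)/s) ≈ z_{0.9} = 1.28, so s ≈ 0.089·0.911·(1.28)²/(0.12−0.089)² = 138.6.
At s = 138.6: P(θ<0.12) ≈ 0.894. Adjusting to match 0.9 gives s ≈ 147.17.
So α = 0.089·147.17 ≈ 13.10, β = 0.911·147.17 ≈ 134.07.

α ≈ 13.10, β ≈ 134.07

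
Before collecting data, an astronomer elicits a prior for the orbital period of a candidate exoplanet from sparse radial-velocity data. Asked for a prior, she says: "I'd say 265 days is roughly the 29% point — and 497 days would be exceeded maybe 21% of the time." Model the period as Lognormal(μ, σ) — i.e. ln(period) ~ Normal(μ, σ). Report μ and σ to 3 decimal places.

If T ~ Lognormal(μ,σ) then ln T ~ Normal(μ,σ), so the p-quantile of ln T is μ + z_p·σ.
ln(265) = 5.58 and ln(497) = 6.209; z_{0.29} = -0.5534, z_{0.79} = 0.8064.
σ = (6.209 − 5.58)/(0.8064 − (-0.5534)) = 0.462.
μ = 5.58 − (-0.5534)·0.462 = 5.836.

μ ≈ 5.836, σ ≈ 0.462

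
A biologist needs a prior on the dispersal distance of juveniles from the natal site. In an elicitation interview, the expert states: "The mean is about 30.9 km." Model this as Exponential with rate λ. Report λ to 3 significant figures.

Exponential mean = 1/λ, so λ = 1/30.9 = 0.0324.

λ ≈ 0.0324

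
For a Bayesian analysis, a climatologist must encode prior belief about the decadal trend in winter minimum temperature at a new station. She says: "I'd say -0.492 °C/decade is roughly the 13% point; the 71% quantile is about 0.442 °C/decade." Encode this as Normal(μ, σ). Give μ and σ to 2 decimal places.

The p-quantile of Normal(μ,σ) is μ + z_p·σ, with z_{0.13} = -1.126 and z_{0.71} = 0.5534.
Eliminate σ: μ = (z₂·x₁ − z₁·x₂)/(z₂ − z₁) = (0.5534·-0.492 − (-1.126)·0.442)/1.68 = 0.13.
Then σ = (x₂ − x₁)/(z₂ − z₁) = (0.442 − -0.492)/1.68 = 0.56.

μ = 0.13, σ = 0.56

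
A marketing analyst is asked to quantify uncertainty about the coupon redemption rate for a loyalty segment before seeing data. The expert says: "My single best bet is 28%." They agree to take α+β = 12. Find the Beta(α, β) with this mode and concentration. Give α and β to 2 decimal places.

α = 3.80, β = 8.20

For α,β > 1 the Beta mode is (α−1)/(α+β−2). With α+β = 12, the mode is (α−1)/10.
Set (α−1)/10 = 0.28 → α = 1 + 0.28·10 = 3.80.
β = 12 − α = 8.20.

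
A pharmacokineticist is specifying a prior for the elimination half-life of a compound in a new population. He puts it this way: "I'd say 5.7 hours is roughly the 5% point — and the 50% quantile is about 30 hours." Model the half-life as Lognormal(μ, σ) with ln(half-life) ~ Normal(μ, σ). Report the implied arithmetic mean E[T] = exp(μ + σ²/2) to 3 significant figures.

If T ~ Lognormal(μ,σ) then ln T ~ Normal(μ,σ), so the p-quantile of ln T is μ + z_p·σ.
ln(5.7) = 1.74 and ln(30) = 3.401; z_{0.05} = -1.645, z_{0.5} = 0.
σ = (3.401 − 1.74)/(0 − (-1.645)) = 1.010.
μ = 1.74 − (-1.645)·1.010 = 3.401.
E[T] = exp(μ + σ²/2) = exp(3.401 + 0.5097) = 49.9 hours.

E[T] ≈ 49.9 hours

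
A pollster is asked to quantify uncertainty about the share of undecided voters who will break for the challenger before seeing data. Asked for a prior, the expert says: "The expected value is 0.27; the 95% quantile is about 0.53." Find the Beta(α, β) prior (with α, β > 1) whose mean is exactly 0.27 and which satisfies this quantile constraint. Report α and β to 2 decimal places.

α ≈ 2.41, β ≈ 6.51

With mean 0.27 fixed, write α = 0.27s, β = 0.73s where s = α+β.
Need P(θ < 0.53) = 0.95 under Beta(0.27s, 0.73s). Normal approximation: (q−m)/√(m(1−m)/s) ≈ z_{0.95} = 1.64, so s ≈ 0.27·0.73·(1.64)²/(0.53−0.27)² = 7.9.
At s = 7.9: P(θ<0.53) ≈ 0.940. Adjusting to match 0.95 gives s ≈ 8.92.
So α = 0.27·8.92 ≈ 2.41, β = 0.73·8.92 ≈ 6.51.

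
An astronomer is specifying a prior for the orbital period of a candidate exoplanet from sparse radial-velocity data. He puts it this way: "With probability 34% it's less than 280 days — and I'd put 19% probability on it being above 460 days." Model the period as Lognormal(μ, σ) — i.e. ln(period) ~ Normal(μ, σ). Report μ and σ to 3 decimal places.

μ ≈ 5.793, σ ≈ 0.385

If T ~ Lognormal(μ,σ) then ln T ~ Normal(μ,σ), so the p-quantile of ln T is μ + z_p·σ.
ln(280) = 5.635 and ln(460) = 6.131; z_{0.34} = -0.4125, z_{0.81} = 0.8779.
σ = (6.131 − 5.635)/(0.8779 − (-0.4125)) = 0.385.
μ = 5.635 − (-0.4125)·0.385 = 5.793.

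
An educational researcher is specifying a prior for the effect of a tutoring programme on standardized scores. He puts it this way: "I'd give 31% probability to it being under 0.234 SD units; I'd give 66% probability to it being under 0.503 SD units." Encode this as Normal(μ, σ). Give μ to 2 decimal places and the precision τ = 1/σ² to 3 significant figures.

The p-quantile of Normal(μ,σ) is μ + z_p·σ, with z_{0.31} = -0.4959 and z_{0.66} = 0.4125.
Eliminate σ: μ = (z₂·x₁ − z₁·x₂)/(z₂ − z₁) = (0.4125·0.234 − (-0.4959)·0.503)/0.9083 = 0.38.
Then σ = (x₂ − x₁)/(z₂ − z₁) = (0.503 − 0.234)/0.9083 = 0.30.
Precision τ = 1/σ² = 1/0.2962² = 11.4.

μ = 0.38, τ = 11.4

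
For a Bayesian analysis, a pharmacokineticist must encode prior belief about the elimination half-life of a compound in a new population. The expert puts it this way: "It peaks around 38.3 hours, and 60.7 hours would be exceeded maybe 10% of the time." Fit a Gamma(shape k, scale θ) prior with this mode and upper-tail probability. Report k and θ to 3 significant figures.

k ≈ 9.85, θ ≈ 4.33

Gamma(k,θ) with k>1 has mode (k−1)θ, so θ = 38.3/(k−1).
Need P(X < 60.7) = 0.9 with θ tied to k this way. Start at k = 2, θ = 38.3: P(X<60.7) ≈ 0.470.
Too low — raise k to concentrate. Iterating converges to k ≈ 9.85.
Then θ = 38.3/(9.85−1) ≈ 4.33.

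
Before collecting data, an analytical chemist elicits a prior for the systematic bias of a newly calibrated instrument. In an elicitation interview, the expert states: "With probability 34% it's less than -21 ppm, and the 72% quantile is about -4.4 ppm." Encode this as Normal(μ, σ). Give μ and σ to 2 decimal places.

For Normal(μ,σ), the p-quantile is μ + z_p·σ. Here z_{0.34} = -0.4125, z_{0.72} = 0.5828.
So -21 = μ − 0.4125σ and -4.4 = μ + 0.5828σ.
Subtracting: σ = (-4.4 − -21)/(0.5828 − (-0.4125)) = 16.68.
Then μ = -21 − (-0.4125)·16.68 = -14.12.

μ = -14.12, σ = 16.68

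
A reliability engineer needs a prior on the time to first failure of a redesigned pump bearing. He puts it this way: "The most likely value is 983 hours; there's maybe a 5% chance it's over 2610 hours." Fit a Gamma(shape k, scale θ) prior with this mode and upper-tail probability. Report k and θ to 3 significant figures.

Gamma(k,θ) with k>1 has mode (k−1)θ, so θ = 983/(k−1).
Need P(X < 2610) = 0.95 with θ tied to k this way. Start at k = 2, θ = 983: P(X<2610) ≈ 0.743.
Too low — raise k to concentrate. Iterating converges to k ≈ 3.83.
Then θ = 983/(3.83−1) ≈ 348.

k ≈ 3.83, θ ≈ 348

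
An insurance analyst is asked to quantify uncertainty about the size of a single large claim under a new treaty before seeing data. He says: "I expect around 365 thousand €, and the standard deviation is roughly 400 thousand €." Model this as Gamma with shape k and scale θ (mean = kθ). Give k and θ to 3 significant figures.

k ≈ 0.833, θ ≈ 438

For Gamma(k, scale θ): mean = kθ, variance = kθ², so CV = 1/√k.
CV = SD/mean = 400/365 = 1.096, hence k = 1/CV² = 0.833.
Then θ = mean/k = 365/0.833 = 438.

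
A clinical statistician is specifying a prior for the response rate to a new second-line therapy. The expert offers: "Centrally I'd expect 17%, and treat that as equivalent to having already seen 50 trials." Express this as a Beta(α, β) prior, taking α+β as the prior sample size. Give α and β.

α = 8.5, β = 41.5

Under the effective-sample-size interpretation, Beta(α, β) has prior mean α/(α+β) and prior sample size α+β.
So α+β = 50 and α/(α+β) = 0.17, giving α = 0.17·50 = 8.5 and β = 50 − 8.5 = 41.5.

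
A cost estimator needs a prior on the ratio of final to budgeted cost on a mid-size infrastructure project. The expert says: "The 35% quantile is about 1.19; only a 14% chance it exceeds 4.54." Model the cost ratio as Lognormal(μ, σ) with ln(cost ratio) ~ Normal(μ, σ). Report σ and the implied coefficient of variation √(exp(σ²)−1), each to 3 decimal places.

If T ~ Lognormal(μ,σ) then ln T ~ Normal(μ,σ), so the p-quantile of ln T is μ + z_p·σ.
ln(1.19) = 0.174 and ln(4.54) = 1.513; z_{0.35} = -0.3853, z_{0.86} = 1.08.
σ = (1.513 − 0.174)/(1.08 − (-0.3853)) = 0.914.
μ = 0.174 − (-0.3853)·0.914 = 0.526.
CV = √(exp(σ²)−1) = √(exp(0.8346)−1) = 1.142.

σ ≈ 0.914, CV ≈ 1.142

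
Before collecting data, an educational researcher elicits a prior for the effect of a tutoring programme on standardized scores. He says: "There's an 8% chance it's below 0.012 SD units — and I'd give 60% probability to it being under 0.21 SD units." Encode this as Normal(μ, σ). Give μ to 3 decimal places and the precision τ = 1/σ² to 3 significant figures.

μ = 0.180, τ = 70.2

The p-quantile of Normal(μ,σ) is μ + z_p·σ, with z_{0.08} = -1.405 and z_{0.6} = 0.2533.
Eliminate σ: μ = (z₂·x₁ − z₁·x₂)/(z₂ − z₁) = (0.2533·0.012 − (-1.405)·0.21)/1.658 = 0.180.
Then σ = (x₂ − x₁)/(z₂ − z₁) = (0.21 − 0.012)/1.658 = 0.119.
Precision τ = 1/σ² = 1/0.1194² = 70.2.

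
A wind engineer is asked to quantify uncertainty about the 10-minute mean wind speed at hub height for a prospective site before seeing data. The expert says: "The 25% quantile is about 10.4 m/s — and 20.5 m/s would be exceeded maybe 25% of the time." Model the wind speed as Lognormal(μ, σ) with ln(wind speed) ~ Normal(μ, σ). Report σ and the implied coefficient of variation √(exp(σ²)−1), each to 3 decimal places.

If T ~ Lognormal(μ,σ) then ln T ~ Normal(μ,σ), so the p-quantile of ln T is μ + z_p·σ.
ln(10.4) = 2.342 and ln(20.5) = 3.02; z_{0.25} = -0.6745, z_{0.75} = 0.6745.
σ = (3.02 − 2.342)/(0.6745 − (-0.6745)) = 0.503.
μ = 2.342 − (-0.6745)·0.503 = 2.681.
CV = √(exp(σ²)−1) = √(exp(0.2531)−1) = 0.537.

σ ≈ 0.503, CV ≈ 0.537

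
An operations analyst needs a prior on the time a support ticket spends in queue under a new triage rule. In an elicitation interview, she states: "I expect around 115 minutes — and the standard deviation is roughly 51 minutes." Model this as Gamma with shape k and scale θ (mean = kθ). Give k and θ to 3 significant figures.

k ≈ 5.08, θ ≈ 22.6

For Gamma(k, scale θ): mean = kθ, variance = kθ², so CV = 1/√k.
CV = SD/mean = 51/115 = 0.4435, hence k = 1/CV² = 5.08.
Then θ = mean/k = 115/5.08 = 22.6.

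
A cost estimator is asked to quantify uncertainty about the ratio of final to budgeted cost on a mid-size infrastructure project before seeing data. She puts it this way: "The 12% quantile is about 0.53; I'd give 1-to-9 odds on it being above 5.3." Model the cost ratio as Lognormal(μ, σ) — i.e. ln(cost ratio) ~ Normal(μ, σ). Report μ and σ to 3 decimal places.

If T ~ Lognormal(μ,σ) then ln T ~ Normal(μ,σ), so the p-quantile of ln T is μ + z_p·σ.
ln(0.53) = -0.6349 and ln(5.3) = 1.668; z_{0.12} = -1.175, z_{0.9} = 1.282.
σ = (1.668 − -0.6349)/(1.282 − (-1.175)) = 0.937.
μ = -0.6349 − (-1.175)·0.937 = 0.466.

μ ≈ 0.466, σ ≈ 0.937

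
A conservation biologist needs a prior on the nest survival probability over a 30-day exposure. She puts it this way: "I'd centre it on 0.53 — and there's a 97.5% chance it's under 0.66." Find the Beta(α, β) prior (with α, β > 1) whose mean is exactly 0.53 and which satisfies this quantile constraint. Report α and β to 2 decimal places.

α ≈ 28.76, β ≈ 25.51

With mean 0.53 fixed, write α = 0.53s, β = 0.47s where s = α+β.
Need P(θ < 0.66) = 0.975 under Beta(0.53s, 0.47s). Normal approximation: (q−m)/√(m(1−m)/s) ≈ z_{0.975} = 1.96, so s ≈ 0.53·0.47·(1.96)²/(0.66−0.53)² = 56.6.
At s = 56.6: P(θ<0.66) ≈ 0.977. Adjusting to match 0.975 gives s ≈ 54.27.
So α = 0.53·54.27 ≈ 28.76, β = 0.47·54.27 ≈ 25.51.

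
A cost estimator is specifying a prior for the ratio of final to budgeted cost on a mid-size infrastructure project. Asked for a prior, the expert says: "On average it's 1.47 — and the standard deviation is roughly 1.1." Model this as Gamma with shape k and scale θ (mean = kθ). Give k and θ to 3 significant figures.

k ≈ 1.79, θ ≈ 0.823

For Gamma(k, scale θ): mean = kθ, variance = kθ², so CV = 1/√k.
CV = SD/mean = 1.1/1.47 = 0.7483, hence k = 1/CV² = 1.79.
Then θ = mean/k = 1.47/1.79 = 0.823.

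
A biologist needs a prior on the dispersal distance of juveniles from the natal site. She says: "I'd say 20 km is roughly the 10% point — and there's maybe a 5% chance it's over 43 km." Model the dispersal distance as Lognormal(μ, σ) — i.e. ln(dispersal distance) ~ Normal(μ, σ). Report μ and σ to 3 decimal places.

If T ~ Lognormal(μ,σ) then ln T ~ Normal(μ,σ), so the p-quantile of ln T is μ + z_p·σ.
ln(20) = 2.996 and ln(43) = 3.761; z_{0.1} = -1.282, z_{0.95} = 1.645.
σ = (3.761 − 2.996)/(1.645 − (-1.282)) = 0.262.
μ = 2.996 − (-1.282)·0.262 = 3.331.

μ ≈ 3.331, σ ≈ 0.262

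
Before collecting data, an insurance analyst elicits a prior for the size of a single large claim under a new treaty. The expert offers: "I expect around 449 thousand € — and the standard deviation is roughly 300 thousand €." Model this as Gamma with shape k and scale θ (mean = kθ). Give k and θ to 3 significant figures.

For Gamma(k, scale θ): mean = kθ, variance = kθ², so CV = 1/√k.
CV = SD/mean = 300/449 = 0.6682, hence k = 1/CV² = 2.24.
Then θ = mean/k = 449/2.24 = 200.

k ≈ 2.24, θ ≈ 200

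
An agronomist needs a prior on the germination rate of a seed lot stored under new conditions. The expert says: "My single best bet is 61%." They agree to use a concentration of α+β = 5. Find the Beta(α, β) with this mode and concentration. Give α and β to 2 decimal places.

α = 2.83, β = 2.17

For α,β > 1 the Beta mode is (α−1)/(α+β−2). With α+β = 5, the mode is (α−1)/3.
Set (α−1)/3 = 0.61 → α = 1 + 0.61·3 = 2.83.
β = 5 − α = 2.17.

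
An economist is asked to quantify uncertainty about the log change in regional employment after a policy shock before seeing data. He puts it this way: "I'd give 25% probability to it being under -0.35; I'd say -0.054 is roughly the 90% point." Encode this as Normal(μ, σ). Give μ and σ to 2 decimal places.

μ = -0.25, σ = 0.15

The p-quantile of Normal(μ,σ) is μ + z_p·σ, with z_{0.25} = -0.6745 and z_{0.9} = 1.282.
Eliminate σ: μ = (z₂·x₁ − z₁·x₂)/(z₂ − z₁) = (1.282·-0.35 − (-0.6745)·-0.054)/1.956 = -0.25.
Then σ = (x₂ − x₁)/(z₂ − z₁) = (-0.054 − -0.35)/1.956 = 0.15.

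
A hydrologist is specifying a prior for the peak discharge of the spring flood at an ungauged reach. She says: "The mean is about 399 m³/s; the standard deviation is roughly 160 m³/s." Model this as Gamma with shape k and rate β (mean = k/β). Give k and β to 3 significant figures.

k ≈ 6.22, β ≈ 0.0156

For Gamma(k, rate β): mean = k/β, variance = k/β², so CV = 1/√k.
CV = SD/mean = 160/399 = 0.401, hence k = 1/CV² = 6.22.
Then β = k/mean = 6.22/399 = 0.0156.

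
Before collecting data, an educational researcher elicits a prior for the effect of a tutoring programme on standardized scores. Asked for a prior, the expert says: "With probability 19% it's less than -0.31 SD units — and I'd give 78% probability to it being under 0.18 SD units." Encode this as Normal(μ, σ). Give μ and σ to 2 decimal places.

μ = -0.05, σ = 0.30

For Normal(μ,σ), the p-quantile is μ + z_p·σ. Here z_{0.19} = -0.8779, z_{0.78} = 0.7722.
So -0.31 = μ − 0.8779σ and 0.18 = μ + 0.7722σ.
Subtracting: σ = (0.18 − -0.31)/(0.7722 − (-0.8779)) = 0.30.
Then μ = -0.31 − (-0.8779)·0.30 = -0.05.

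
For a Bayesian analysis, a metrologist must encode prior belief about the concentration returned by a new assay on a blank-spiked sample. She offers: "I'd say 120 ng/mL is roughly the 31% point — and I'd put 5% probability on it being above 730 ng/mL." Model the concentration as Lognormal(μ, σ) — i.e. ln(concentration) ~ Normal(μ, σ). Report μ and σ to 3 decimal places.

If T ~ Lognormal(μ,σ) then ln T ~ Normal(μ,σ), so the p-quantile of ln T is μ + z_p·σ.
ln(120) = 4.787 and ln(730) = 6.593; z_{0.31} = -0.4959, z_{0.95} = 1.645.
σ = (6.593 − 4.787)/(1.645 − (-0.4959)) = 0.843.
μ = 4.787 − (-0.4959)·0.843 = 5.206.

μ ≈ 5.206, σ ≈ 0.843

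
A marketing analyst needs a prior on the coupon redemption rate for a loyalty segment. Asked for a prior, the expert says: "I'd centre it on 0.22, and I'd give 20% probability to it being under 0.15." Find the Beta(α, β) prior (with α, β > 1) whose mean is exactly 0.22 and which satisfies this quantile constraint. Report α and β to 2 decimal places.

α ≈ 5.66, β ≈ 20.08

With mean 0.22 fixed, write α = 0.22s, β = 0.78s where s = α+β.
Need P(θ < 0.15) = 0.2 under Beta(0.22s, 0.78s). Normal approximation: (q−m)/√(m(1−m)/s) ≈ z_{0.2} = -0.842, so s ≈ 0.22·0.78·(-0.842)²/(0.15−0.22)² = 24.8.
At s = 24.8: P(θ<0.15) ≈ 0.205. Adjusting to match 0.2 gives s ≈ 25.74.
So α = 0.22·25.74 ≈ 5.66, β = 0.78·25.74 ≈ 20.08.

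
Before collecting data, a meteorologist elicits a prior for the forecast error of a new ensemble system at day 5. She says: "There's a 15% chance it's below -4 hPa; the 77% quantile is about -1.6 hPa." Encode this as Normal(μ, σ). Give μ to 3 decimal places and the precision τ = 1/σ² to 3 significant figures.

μ = -2.599, τ = 0.547

The p-quantile of Normal(μ,σ) is μ + z_p·σ, with z_{0.15} = -1.036 and z_{0.77} = 0.7388.
Eliminate σ: μ = (z₂·x₁ − z₁·x₂)/(z₂ − z₁) = (0.7388·-4 − (-1.036)·-1.6)/1.775 = -2.599.
Then σ = (x₂ − x₁)/(z₂ − z₁) = (-1.6 − -4)/1.775 = 1.352.
Precision τ = 1/σ² = 1/1.352² = 0.547.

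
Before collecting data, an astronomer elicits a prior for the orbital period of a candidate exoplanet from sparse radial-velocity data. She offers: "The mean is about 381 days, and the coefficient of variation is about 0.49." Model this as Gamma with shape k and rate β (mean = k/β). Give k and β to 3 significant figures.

For Gamma(k, rate β): mean = k/β, variance = k/β², so CV = 1/√k.
CV = 0.49, hence k = 1/CV² = 4.16.
Then β = k/mean = 4.16/381 = 0.0109.

k ≈ 4.16, β ≈ 0.0109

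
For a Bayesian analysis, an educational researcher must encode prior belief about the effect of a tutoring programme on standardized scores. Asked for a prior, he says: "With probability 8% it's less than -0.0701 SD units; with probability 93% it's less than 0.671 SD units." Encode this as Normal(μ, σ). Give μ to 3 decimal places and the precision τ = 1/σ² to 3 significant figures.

μ = 0.291, τ = 15.1

The p-quantile of Normal(μ,σ) is μ + z_p·σ, with z_{0.08} = -1.405 and z_{0.93} = 1.476.
Eliminate σ: μ = (z₂·x₁ − z₁·x₂)/(z₂ − z₁) = (1.476·-0.0701 − (-1.405)·0.671)/2.881 = 0.291.
Then σ = (x₂ − x₁)/(z₂ − z₁) = (0.671 − -0.0701)/2.881 = 0.257.
Precision τ = 1/σ² = 1/0.2572² = 15.1.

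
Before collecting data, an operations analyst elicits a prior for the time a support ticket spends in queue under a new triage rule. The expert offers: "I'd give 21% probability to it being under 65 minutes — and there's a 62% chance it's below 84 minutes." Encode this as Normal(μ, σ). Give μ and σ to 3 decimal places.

μ = 78.780, σ = 17.088

The p-quantile of Normal(μ,σ) is μ + z_p·σ, with z_{0.21} = -0.8064 and z_{0.62} = 0.3055.
Eliminate σ: μ = (z₂·x₁ − z₁·x₂)/(z₂ − z₁) = (0.3055·65 − (-0.8064)·84)/1.112 = 78.780.
Then σ = (x₂ − x₁)/(z₂ − z₁) = (84 − 65)/1.112 = 17.088.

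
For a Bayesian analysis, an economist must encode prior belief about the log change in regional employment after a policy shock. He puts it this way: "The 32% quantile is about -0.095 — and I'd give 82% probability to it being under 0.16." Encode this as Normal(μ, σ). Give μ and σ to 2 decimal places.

μ = -0.01, σ = 0.18

For Normal(μ,σ), the p-quantile is μ + z_p·σ. Here z_{0.32} = -0.4677, z_{0.82} = 0.9154.
So -0.095 = μ − 0.4677σ and 0.16 = μ + 0.9154σ.
Subtracting: σ = (0.16 − -0.095)/(0.9154 − (-0.4677)) = 0.18.
Then μ = -0.095 − (-0.4677)·0.18 = -0.01.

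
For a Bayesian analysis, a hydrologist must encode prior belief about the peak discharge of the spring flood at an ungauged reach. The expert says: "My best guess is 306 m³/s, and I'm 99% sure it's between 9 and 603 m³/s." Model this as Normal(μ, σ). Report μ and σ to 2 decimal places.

A symmetric 99% interval runs μ ± z·σ with z = 2.576.
Half-width = 297, so σ = 297/2.576 = 115.30.
μ is the stated best guess, 306.00.

μ = 306.00, σ = 115.30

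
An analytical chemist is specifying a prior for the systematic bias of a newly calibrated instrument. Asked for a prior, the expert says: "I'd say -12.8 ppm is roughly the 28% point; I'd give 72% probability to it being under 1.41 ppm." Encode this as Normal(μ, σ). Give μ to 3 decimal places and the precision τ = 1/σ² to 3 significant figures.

The p-quantile of Normal(μ,σ) is μ + z_p·σ, with z_{0.28} = -0.5828 and z_{0.72} = 0.5828.
Eliminate σ: μ = (z₂·x₁ − z₁·x₂)/(z₂ − z₁) = (0.5828·-12.8 − (-0.5828)·1.41)/1.166 = -5.695.
Then σ = (x₂ − x₁)/(z₂ − z₁) = (1.41 − -12.8)/1.166 = 12.190.
Precision τ = 1/σ² = 1/12.19² = 0.00673.

μ = -5.695, τ = 0.00673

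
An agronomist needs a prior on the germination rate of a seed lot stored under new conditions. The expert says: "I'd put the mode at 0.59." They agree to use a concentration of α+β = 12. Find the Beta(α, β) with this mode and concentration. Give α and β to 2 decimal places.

α = 6.90, β = 5.10

For α,β > 1 the Beta mode is (α−1)/(α+β−2). With α+β = 12, the mode is (α−1)/10.
Set (α−1)/10 = 0.59 → α = 1 + 0.59·10 = 6.90.
β = 12 − α = 5.10.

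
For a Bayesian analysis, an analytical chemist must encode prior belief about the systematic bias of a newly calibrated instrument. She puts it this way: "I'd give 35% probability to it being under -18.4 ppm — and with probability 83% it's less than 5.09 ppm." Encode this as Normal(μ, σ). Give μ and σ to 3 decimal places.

The p-quantile of Normal(μ,σ) is μ + z_p·σ, with z_{0.35} = -0.3853 and z_{0.83} = 0.9542.
Eliminate σ: μ = (z₂·x₁ − z₁·x₂)/(z₂ − z₁) = (0.9542·-18.4 − (-0.3853)·5.09)/1.339 = -11.643.
Then σ = (x₂ − x₁)/(z₂ − z₁) = (5.09 − -18.4)/1.339 = 17.537.

μ = -11.643, σ = 17.537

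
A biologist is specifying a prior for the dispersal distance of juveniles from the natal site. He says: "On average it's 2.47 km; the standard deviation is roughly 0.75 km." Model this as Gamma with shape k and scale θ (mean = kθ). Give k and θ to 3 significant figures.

k ≈ 10.8, θ ≈ 0.228

For Gamma(k, scale θ): mean = kθ, variance = kθ², so CV = 1/√k.
CV = SD/mean = 0.75/2.47 = 0.3036, hence k = 1/CV² = 10.8.
Then θ = mean/k = 2.47/10.8 = 0.228.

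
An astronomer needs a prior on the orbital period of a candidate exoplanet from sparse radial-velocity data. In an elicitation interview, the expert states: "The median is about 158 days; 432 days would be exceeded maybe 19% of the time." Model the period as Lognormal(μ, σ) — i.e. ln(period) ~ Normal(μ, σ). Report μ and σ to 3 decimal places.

If T ~ Lognormal(μ,σ) then ln T ~ Normal(μ,σ), so the p-quantile of ln T is μ + z_p·σ.
ln(158) = 5.063 and ln(432) = 6.068; z_{0.5} = 0, z_{0.81} = 0.8779.
σ = (6.068 − 5.063)/(0.8779 − (0)) = 1.146.
μ = 5.063 − (0)·1.146 = 5.063.

μ ≈ 5.063, σ ≈ 1.146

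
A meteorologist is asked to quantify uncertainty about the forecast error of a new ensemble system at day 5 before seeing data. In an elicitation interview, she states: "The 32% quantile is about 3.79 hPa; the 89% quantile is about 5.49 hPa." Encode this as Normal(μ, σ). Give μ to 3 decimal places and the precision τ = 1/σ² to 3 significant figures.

μ = 4.259, τ = 0.993

For Normal(μ,σ), the p-quantile is μ + z_p·σ. Here z_{0.32} = -0.4677, z_{0.89} = 1.227.
So 3.79 = μ − 0.4677σ and 5.49 = μ + 1.227σ.
Subtracting: σ = (5.49 − 3.79)/(1.227 − (-0.4677)) = 1.003.
Then μ = 3.79 − (-0.4677)·1.003 = 4.259.
Precision τ = 1/σ² = 1/1.003² = 0.993.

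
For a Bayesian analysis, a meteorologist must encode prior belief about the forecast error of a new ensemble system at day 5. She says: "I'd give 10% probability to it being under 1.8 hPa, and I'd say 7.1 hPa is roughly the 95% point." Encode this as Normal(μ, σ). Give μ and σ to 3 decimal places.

For Normal(μ,σ), the p-quantile is μ + z_p·σ. Here z_{0.1} = -1.282, z_{0.95} = 1.645.
So 1.8 = μ − 1.282σ and 7.1 = μ + 1.645σ.
Subtracting: σ = (7.1 − 1.8)/(1.645 − (-1.282)) = 1.811.
Then μ = 1.8 − (-1.282)·1.811 = 4.121.

μ = 4.121, σ = 1.811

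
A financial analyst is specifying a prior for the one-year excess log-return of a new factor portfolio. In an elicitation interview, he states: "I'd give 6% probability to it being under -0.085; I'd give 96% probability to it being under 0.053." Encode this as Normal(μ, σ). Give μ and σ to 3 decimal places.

For Normal(μ,σ), the p-quantile is μ + z_p·σ. Here z_{0.06} = -1.555, z_{0.96} = 1.751.
So -0.085 = μ − 1.555σ and 0.053 = μ + 1.751σ.
Subtracting: σ = (0.053 − -0.085)/(1.751 − (-1.555)) = 0.042.
Then μ = -0.085 − (-1.555)·0.042 = -0.020.

μ = -0.020, σ = 0.042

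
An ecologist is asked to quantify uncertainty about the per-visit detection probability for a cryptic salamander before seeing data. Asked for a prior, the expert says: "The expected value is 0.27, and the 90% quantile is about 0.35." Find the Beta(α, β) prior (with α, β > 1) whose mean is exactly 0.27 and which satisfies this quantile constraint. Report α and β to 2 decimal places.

α ≈ 14.16, β ≈ 38.29

With mean 0.27 fixed, write α = 0.27s, β = 0.73s where s = α+β.
Need P(θ < 0.35) = 0.9 under Beta(0.27s, 0.73s). Normal approximation: (q−m)/√(m(1−m)/s) ≈ z_{0.9} = 1.28, so s ≈ 0.27·0.73·(1.28)²/(0.35−0.27)² = 50.6.
At s = 50.6: P(θ<0.35) ≈ 0.896. Adjusting to match 0.9 gives s ≈ 52.46.
So α = 0.27·52.46 ≈ 14.16, β = 0.73·52.46 ≈ 38.29.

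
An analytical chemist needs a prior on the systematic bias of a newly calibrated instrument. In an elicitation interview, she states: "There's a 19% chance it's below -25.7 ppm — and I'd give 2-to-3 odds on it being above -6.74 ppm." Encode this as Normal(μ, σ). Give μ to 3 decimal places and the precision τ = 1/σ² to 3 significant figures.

μ = -10.986, τ = 0.00356

The p-quantile of Normal(μ,σ) is μ + z_p·σ, with z_{0.19} = -0.8779 and z_{0.6} = 0.2533.
Eliminate σ: μ = (z₂·x₁ − z₁·x₂)/(z₂ − z₁) = (0.2533·-25.7 − (-0.8779)·-6.74)/1.131 = -10.986.
Then σ = (x₂ − x₁)/(z₂ − z₁) = (-6.74 − -25.7)/1.131 = 16.760.
Precision τ = 1/σ² = 1/16.76² = 0.00356.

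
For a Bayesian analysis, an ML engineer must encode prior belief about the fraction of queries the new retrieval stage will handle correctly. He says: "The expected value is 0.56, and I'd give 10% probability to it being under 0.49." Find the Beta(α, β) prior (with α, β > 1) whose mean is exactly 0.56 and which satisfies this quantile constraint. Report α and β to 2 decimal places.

With mean 0.56 fixed, write α = 0.56s, β = 0.44s where s = α+β.
Need P(θ < 0.49) = 0.1 under Beta(0.56s, 0.44s). Normal approximation: (q−m)/√(m(1−m)/s) ≈ z_{0.1} = -1.28, so s ≈ 0.56·0.44·(-1.28)²/(0.49−0.56)² = 82.6.
At s = 82.6: P(θ<0.49) ≈ 0.101. Adjusting to match 0.1 gives s ≈ 82.99.
So α = 0.56·82.99 ≈ 46.48, β = 0.44·82.99 ≈ 36.52.

α ≈ 46.48, β ≈ 36.52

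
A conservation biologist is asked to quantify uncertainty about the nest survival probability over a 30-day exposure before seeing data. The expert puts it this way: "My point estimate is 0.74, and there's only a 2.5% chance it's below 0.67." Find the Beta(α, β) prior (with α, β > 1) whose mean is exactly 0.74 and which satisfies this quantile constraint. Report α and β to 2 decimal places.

α ≈ 119.92, β ≈ 42.13

With mean 0.74 fixed, write α = 0.74s, β = 0.26s where s = α+β.
Need P(θ < 0.67) = 0.025 under Beta(0.74s, 0.26s). Normal approximation: (q−m)/√(m(1−m)/s) ≈ z_{0.025} = -1.96, so s ≈ 0.74·0.26·(-1.96)²/(0.67−0.74)² = 150.8.
At s = 150.8: P(θ<0.67) ≈ 0.029. Adjusting to match 0.025 gives s ≈ 162.05.
So α = 0.74·162.05 ≈ 119.92, β = 0.26·162.05 ≈ 42.13.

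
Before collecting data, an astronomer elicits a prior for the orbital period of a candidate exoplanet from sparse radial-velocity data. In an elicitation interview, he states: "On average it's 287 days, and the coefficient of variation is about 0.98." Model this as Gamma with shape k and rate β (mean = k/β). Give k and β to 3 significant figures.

For Gamma(k, rate β): mean = k/β, variance = k/β², so CV = 1/√k.
CV = 0.98, hence k = 1/CV² = 1.04.
Then β = k/mean = 1.04/287 = 0.00363.

k ≈ 1.04, β ≈ 0.00363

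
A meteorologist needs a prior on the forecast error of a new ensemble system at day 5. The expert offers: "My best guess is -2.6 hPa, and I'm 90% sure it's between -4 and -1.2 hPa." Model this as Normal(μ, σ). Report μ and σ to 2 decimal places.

μ = -2.60, σ = 0.85

A symmetric 90% interval runs μ ± z·σ with z = 1.645.
Half-width = 1.4, so σ = 1.4/1.645 = 0.85.
μ is the stated best guess, -2.60.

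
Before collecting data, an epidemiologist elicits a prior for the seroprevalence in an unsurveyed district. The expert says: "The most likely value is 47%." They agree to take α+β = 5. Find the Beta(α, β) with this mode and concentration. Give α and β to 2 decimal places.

For α,β > 1 the Beta mode is (α−1)/(α+β−2). With α+β = 5, the mode is (α−1)/3.
Set (α−1)/3 = 0.47 → α = 1 + 0.47·3 = 2.41.
β = 5 − α = 2.59.

α = 2.41, β = 2.59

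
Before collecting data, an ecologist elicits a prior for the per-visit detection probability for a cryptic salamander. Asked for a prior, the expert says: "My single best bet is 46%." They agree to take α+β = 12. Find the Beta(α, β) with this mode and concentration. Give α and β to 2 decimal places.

α = 5.60, β = 6.40

For α,β > 1 the Beta mode is (α−1)/(α+β−2). With α+β = 12, the mode is (α−1)/10.
Set (α−1)/10 = 0.46 → α = 1 + 0.46·10 = 5.60.
β = 12 − α = 6.40.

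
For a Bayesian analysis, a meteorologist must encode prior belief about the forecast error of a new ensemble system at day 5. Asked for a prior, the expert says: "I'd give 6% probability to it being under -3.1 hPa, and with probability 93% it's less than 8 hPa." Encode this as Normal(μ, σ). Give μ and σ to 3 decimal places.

The p-quantile of Normal(μ,σ) is μ + z_p·σ, with z_{0.06} = -1.555 and z_{0.93} = 1.476.
Eliminate σ: μ = (z₂·x₁ − z₁·x₂)/(z₂ − z₁) = (1.476·-3.1 − (-1.555)·8)/3.031 = 2.595.
Then σ = (x₂ − x₁)/(z₂ − z₁) = (8 − -3.1)/3.031 = 3.663.

μ = 2.595, σ = 3.663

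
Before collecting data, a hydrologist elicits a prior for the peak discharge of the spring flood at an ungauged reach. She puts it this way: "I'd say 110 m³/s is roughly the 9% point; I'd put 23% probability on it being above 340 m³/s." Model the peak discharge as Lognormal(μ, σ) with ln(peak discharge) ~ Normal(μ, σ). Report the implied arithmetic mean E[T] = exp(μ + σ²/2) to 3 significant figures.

E[T] ≈ 264 m³/s

If T ~ Lognormal(μ,σ) then ln T ~ Normal(μ,σ), so the p-quantile of ln T is μ + z_p·σ.
ln(110) = 4.7 and ln(340) = 5.829; z_{0.09} = -1.341, z_{0.77} = 0.7388.
σ = (5.829 − 4.7)/(0.7388 − (-1.341)) = 0.543.
μ = 4.7 − (-1.341)·0.543 = 5.428.
E[T] = exp(μ + σ²/2) = exp(5.428 + 0.1472) = 264 m³/s.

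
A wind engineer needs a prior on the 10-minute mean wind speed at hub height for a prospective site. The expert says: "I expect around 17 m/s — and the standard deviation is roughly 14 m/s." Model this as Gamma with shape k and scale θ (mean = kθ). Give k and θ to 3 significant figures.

For Gamma(k, scale θ): mean = kθ, variance = kθ², so CV = 1/√k.
CV = SD/mean = 14/17 = 0.8235, hence k = 1/CV² = 1.47.
Then θ = mean/k = 17/1.47 = 11.5.

k ≈ 1.47, θ ≈ 11.5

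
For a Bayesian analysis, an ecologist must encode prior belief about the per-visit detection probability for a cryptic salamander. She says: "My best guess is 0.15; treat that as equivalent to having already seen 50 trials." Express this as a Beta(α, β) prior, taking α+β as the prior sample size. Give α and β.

Under the effective-sample-size interpretation, Beta(α, β) has prior mean α/(α+β) and prior sample size α+β.
So α+β = 50 and α/(α+β) = 0.15, giving α = 0.15·50 = 7.5 and β = 50 − 7.5 = 42.5.

α = 7.5, β = 42.5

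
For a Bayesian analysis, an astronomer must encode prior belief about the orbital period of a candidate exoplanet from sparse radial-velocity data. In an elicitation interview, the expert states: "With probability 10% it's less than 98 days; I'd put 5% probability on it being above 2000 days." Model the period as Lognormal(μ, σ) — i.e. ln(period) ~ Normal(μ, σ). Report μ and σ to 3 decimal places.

μ ≈ 5.906, σ ≈ 1.031

If T ~ Lognormal(μ,σ) then ln T ~ Normal(μ,σ), so the p-quantile of ln T is μ + z_p·σ.
ln(98) = 4.585 and ln(2000) = 7.601; z_{0.1} = -1.282, z_{0.95} = 1.645.
σ = (7.601 − 4.585)/(1.645 − (-1.282)) = 1.031.
μ = 4.585 − (-1.282)·1.031 = 5.906.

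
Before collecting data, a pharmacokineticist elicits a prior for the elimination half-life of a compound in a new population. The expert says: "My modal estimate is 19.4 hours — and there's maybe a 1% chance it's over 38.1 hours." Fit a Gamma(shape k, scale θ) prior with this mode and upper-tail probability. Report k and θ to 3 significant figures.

Gamma(k,θ) with k>1 has mode (k−1)θ, so θ = 19.4/(k−1).
Need P(X < 38.1) = 0.99 with θ tied to k this way. Start at k = 2, θ = 19.4: P(X<38.1) ≈ 0.584.
Too low — raise k to concentrate. Iterating converges to k ≈ 11.8.
Then θ = 19.4/(11.8−1) ≈ 1.79.

k ≈ 11.8, θ ≈ 1.79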